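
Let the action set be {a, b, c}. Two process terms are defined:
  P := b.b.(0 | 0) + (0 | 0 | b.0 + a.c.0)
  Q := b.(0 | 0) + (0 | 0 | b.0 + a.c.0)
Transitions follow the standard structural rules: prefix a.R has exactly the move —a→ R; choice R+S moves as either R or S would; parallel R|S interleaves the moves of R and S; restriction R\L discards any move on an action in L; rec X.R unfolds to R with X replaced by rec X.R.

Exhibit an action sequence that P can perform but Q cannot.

Reachable graph of P (6 states):
  u0 = b.b.(0 | 0) + (0 | 0 | b.0 + a.c.0) ⊢ ··a··> u1, ··b··> u2, ··b··> u3
  u1 = c.0 ⊢ ··c··> u4
  u2 = 0 | 0 | 0 ⊢ stopped
  u3 = b.(0 | 0) ⊢ ··b··> u5
  u4 = 0 ⊢ stopped
  u5 = 0 | 0 ⊢ stopped
Reachable graph of Q (5 states):
  v0 = b.(0 | 0) + (0 | 0 | b.0 + a.c.0) ⊢ ··a··> v1, ··b··> v2, ··b··> v3
  v1 = c.0 ⊢ ··c··> v4
  v2 = 0 | 0 ⊢ stopped
  v3 = 0 | 0 | 0 ⊢ stopped
  v4 = 0 ⊢ stopped
Executing bb from P (initial set {u0}):
  [1] b ⇒ {u2, u3}
  [2] b ⇒ {u5}
  — P admits the full trace.
Executing bb from Q (initial set {v0}):
  [1] b ⇒ {v2, v3}
  [2] b ⇒ ∅  — Q cannot continue

bb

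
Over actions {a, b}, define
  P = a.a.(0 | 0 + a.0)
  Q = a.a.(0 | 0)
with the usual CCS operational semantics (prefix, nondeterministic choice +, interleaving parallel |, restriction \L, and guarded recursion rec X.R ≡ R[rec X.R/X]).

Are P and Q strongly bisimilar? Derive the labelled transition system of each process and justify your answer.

P's transition system — 4 states:
  s0 = a.a.(0 | 0 + a.0) → -a-> s1
  s1 = a.(0 | 0 + a.0) → -a-> s2
  s2 = 0 | 0 + a.0 → -a-> s3
  s3 = 0 → ·
Q's transition system — 3 states:
  t0 = a.a.(0 | 0) → -a-> t1
  t1 = a.(0 | 0) → -a-> t2
  t2 = 0 | 0 → ·
Coarsest stable partition (strong bisimilarity classes):
  B0 = {s0}
  B1 = {s1, t0}
  B2 = {s2, t1}
  B3 = {s3, t2}
s0 ∈ B0, t0 ∈ B1 → different blocks

not bisimilar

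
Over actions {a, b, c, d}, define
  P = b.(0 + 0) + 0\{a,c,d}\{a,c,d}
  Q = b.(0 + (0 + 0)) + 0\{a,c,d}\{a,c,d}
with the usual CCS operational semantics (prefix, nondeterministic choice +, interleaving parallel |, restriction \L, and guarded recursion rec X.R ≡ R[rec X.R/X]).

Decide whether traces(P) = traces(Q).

traces(P) = traces(Q)

P's transition system — 2 states:
  s0 = b.(0 + 0) + 0\{a,c,d}\{a,c,d} has moves —b→ s1
  s1 = 0 + 0 has moves ·
Q's transition system — 2 states:
  t0 = b.(0 + (0 + 0)) + 0\{a,c,d}\{a,c,d} has moves —b→ t1
  t1 = 0 + (0 + 0) has moves ·
Coarsest stable partition (strong bisimilarity classes):
  B0 = {s0, t0}
  B1 = {s1, t1}
s0 ∈ B0, t0 ∈ B0 → same block
Bisimilar ⇒ trace-equivalent.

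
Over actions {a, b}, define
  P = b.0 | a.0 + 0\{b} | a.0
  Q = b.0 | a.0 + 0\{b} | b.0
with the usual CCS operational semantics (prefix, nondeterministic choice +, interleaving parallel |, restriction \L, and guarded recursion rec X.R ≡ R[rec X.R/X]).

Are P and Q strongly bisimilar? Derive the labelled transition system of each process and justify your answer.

Reachable graph of P (5 states):
  p0 = b.0 | a.0 + 0\{b} | a.0 ⊢ -a-> p1, -a-> p2, -b-> p3
  p1 = 0\{b} | 0 ⊢ deadlocked
  p2 = b.0 | 0 ⊢ -b-> p4
  p3 = 0 | a.0 ⊢ -a-> p4
  p4 = 0 | 0 ⊢ deadlocked
Reachable graph of Q (5 states):
  q0 = b.0 | a.0 + 0\{b} | b.0 ⊢ -a-> q1, -b-> q2, -b-> q3
  q1 = b.0 | 0 ⊢ -b-> q4
  q2 = 0 | a.0 ⊢ -a-> q4
  q3 = 0\{b} | 0 ⊢ deadlocked
  q4 = 0 | 0 ⊢ deadlocked
Coarsest stable partition (strong bisimilarity classes):
  B0 = {p0}
  B1 = {p3, q2}
  B2 = {p1, p4, q3, q4}
  B3 = {p2, q1}
  B4 = {q0}
p0 ∈ B0, q0 ∈ B4 → different blocks

NO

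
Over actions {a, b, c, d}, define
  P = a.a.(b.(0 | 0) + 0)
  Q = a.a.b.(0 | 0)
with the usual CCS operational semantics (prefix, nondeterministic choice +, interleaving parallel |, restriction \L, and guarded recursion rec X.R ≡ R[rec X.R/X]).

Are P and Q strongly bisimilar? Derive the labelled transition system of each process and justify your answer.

P's transition system — 4 states:
  s0 = a.a.(b.(0 | 0) + 0) | -a-> s1
  s1 = a.(b.(0 | 0) + 0) | -a-> s2
  s2 = b.(0 | 0) + 0 | -b-> s3
  s3 = 0 | 0 | (no moves)
Q's transition system — 4 states:
  t0 = a.a.b.(0 | 0) | -a-> t1
  t1 = a.b.(0 | 0) | -a-> t2
  t2 = b.(0 | 0) | -b-> t3
  t3 = 0 | 0 | (no moves)
Coarsest stable partition (strong bisimilarity classes):
  B0 = {s0, t0}
  B1 = {s1, t1}
  B2 = {s2, t2}
  B3 = {s3, t3}
s0 ∈ B0, t0 ∈ B0 → same block

bisimilar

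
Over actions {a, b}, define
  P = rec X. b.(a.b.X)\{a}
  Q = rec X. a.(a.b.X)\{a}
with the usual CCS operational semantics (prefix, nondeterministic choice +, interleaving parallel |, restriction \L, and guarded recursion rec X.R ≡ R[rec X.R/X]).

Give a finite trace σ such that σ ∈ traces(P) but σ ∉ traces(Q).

LTS(P): 2 reachable states
  m0 = rec X. b.(a.b.X)\{a} ⊢ --b--▸ m1
  m1 = (a.b.(rec X. b.(a.b.X)\{a}))\{a} ⊢ stopped
LTS(Q): 2 reachable states
  n0 = rec X. a.(a.b.X)\{a} ⊢ --a--▸ n1
  n1 = (a.b.(rec X. a.(a.b.X)\{a}))\{a} ⊢ stopped
Trace ⟨b⟩ through P, begin at {m0}:
  step 1 (b): {m1}
  — P admits the full trace.
Trace ⟨b⟩ through Q, begin at {n0}:
  step 1 (b): ∅  — Q cannot continue

b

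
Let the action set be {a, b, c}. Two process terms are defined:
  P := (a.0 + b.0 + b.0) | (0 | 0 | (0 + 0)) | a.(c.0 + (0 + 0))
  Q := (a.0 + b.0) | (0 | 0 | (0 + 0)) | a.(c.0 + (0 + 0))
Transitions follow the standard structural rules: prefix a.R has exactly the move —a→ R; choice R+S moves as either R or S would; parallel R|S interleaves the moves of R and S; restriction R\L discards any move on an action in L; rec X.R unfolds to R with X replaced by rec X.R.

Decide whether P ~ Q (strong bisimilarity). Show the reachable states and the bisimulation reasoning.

LTS(P): 6 reachable states
  u0 = (a.0 + b.0 + b.0) | (0 | 0 | (0 + 0)) | a.(c.0 + (0 + 0)) :: =a=> u1, =a=> u2, =b=> u2
  u1 = (a.0 + b.0 + b.0) | (0 | 0 | (0 + 0)) | (c.0 + (0 + 0)) :: =a=> u3, =b=> u3, =c=> u4
  u2 = 0 | (0 | 0 | (0 + 0)) | a.(c.0 + (0 + 0)) :: =a=> u3
  u3 = 0 | (0 | 0 | (0 + 0)) | (c.0 + (0 + 0)) :: =c=> u5
  u4 = (a.0 + b.0 + b.0) | (0 | 0 | (0 + 0)) | 0 :: =a=> u5, =b=> u5
  u5 = 0 | (0 | 0 | (0 + 0)) | 0 :: deadlocked
LTS(Q): 6 reachable states
  v0 = (a.0 + b.0) | (0 | 0 | (0 + 0)) | a.(c.0 + (0 + 0)) :: =a=> v1, =a=> v2, =b=> v2
  v1 = (a.0 + b.0) | (0 | 0 | (0 + 0)) | (c.0 + (0 + 0)) :: =a=> v3, =b=> v3, =c=> v4
  v2 = 0 | (0 | 0 | (0 + 0)) | a.(c.0 + (0 + 0)) :: =a=> v3
  v3 = 0 | (0 | 0 | (0 + 0)) | (c.0 + (0 + 0)) :: =c=> v5
  v4 = (a.0 + b.0) | (0 | 0 | (0 + 0)) | 0 :: =a=> v5, =b=> v5
  v5 = 0 | (0 | 0 | (0 + 0)) | 0 :: deadlocked
Coarsest stable partition (strong bisimilarity classes):
  B0 = {u0, v0}
  B1 = {u2, v2}
  B2 = {u3, v3}
  B3 = {u5, v5}
  B4 = {u1, v1}
  B5 = {u4, v4}
u0 ∈ B0, v0 ∈ B0 → same block

YES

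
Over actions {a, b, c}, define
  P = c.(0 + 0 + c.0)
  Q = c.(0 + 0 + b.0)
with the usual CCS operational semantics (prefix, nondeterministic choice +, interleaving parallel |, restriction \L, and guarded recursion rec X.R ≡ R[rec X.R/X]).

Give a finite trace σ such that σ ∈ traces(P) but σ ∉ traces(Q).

LTS(P): 3 reachable states
  u0 = c.(0 + 0 + c.0) ⊢ --c--▸ u1
  u1 = 0 + 0 + c.0 ⊢ --c--▸ u2
  u2 = 0 ⊢ (no moves)
LTS(Q): 3 reachable states
  v0 = c.(0 + 0 + b.0) ⊢ --c--▸ v1
  v1 = 0 + 0 + b.0 ⊢ --b--▸ v2
  v2 = 0 ⊢ (no moves)
Run σ = ⟨cc⟩ on P: start {u0}
  after c @ step 1: {u1}
  after c @ step 2: {u2}
  P completes σ.
Run σ = ⟨cc⟩ on Q: start {v0}
  after c @ step 1: {v1}
  after c @ step 2: no successor for Q

cc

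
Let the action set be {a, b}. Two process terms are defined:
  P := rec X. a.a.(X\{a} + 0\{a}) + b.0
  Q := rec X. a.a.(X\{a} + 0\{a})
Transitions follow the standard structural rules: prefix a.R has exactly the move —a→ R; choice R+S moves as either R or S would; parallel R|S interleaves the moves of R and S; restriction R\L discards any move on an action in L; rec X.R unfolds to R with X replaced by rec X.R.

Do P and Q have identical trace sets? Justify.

trace-distinct — witness ⟨b⟩

LTS(P): 5 reachable states
  m0 = rec X. a.a.(X\{a} + 0\{a}) + b.0 ⊢ —a→ m1, —b→ m2
  m1 = a.((rec X. a.a.(X\{a} + 0\{a}) + b.0)\{a} + 0\{a}) ⊢ —a→ m3
  m2 = 0 ⊢ ·
  m3 = (rec X. a.a.(X\{a} + 0\{a}) + b.0)\{a} + 0\{a} ⊢ —b→ m4
  m4 = 0\{a} ⊢ ·
LTS(Q): 3 reachable states
  n0 = rec X. a.a.(X\{a} + 0\{a}) ⊢ —a→ n1
  n1 = a.((rec X. a.a.(X\{a} + 0\{a}))\{a} + 0\{a}) ⊢ —a→ n2
  n2 = (rec X. a.a.(X\{a} + 0\{a}))\{a} + 0\{a} ⊢ ·
Executing b from P (initial set {m0}):
  [1] b ⇒ {m2}
  ✓ P
Executing b from Q (initial set {n0}):
  [1] b ⇒ ∅ (Q stuck)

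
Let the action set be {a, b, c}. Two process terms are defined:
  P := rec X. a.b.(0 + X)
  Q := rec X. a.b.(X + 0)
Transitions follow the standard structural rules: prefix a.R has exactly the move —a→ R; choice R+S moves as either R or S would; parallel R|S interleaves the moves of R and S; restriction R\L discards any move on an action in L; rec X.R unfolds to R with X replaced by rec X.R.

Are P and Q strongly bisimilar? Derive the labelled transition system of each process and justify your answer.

LTS(P): 3 reachable states
  s0 = rec X. a.b.(0 + X) has moves ··a··> s1
  s1 = b.(0 + (rec X. a.b.(0 + X))) has moves ··b··> s2
  s2 = 0 + (rec X. a.b.(0 + X)) has moves ··a··> s1
LTS(Q): 3 reachable states
  t0 = rec X. a.b.(X + 0) has moves ··a··> t1
  t1 = b.((rec X. a.b.(X + 0)) + 0) has moves ··b··> t2
  t2 = (rec X. a.b.(X + 0)) + 0 has moves ··a··> t1
Partition-refinement fixed point:
  B0 = {s0, s2, t0, t2}
  B1 = {s1, t1}
s0 ∈ B0, t0 ∈ B0 → same block

P ~ Q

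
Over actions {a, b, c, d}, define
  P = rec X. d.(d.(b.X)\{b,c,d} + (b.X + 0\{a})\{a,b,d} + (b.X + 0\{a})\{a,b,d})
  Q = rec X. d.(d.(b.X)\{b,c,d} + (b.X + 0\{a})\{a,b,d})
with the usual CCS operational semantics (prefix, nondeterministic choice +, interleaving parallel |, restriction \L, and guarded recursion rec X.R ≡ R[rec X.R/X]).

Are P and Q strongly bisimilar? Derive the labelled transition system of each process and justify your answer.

YES

P's transition system — 3 states:
  m0 = rec X. d.(d.(b.X)\{b,c,d} + (b.X + 0\{a})\{a,b,d} + (b.X + 0\{a})\{a,b,d}) ⊢ --d--▸ m1
  m1 = d.(b.(rec X. d.(d.(b.X)\{b,c,d} + (b.X + 0\{a})\{a,b,d} + (b.X + 0\{a})\{a,b,d})))\{b,c,d} + (b.(rec X. d.(d.(b.X)\{b,c,d} + (b.X + 0\{a})\{a,b,d} + (b.X + 0\{a})\{a,b,d})) + 0\{a})\{a,b,d} + (b.(rec X. d.(d.(b.X)\{b,c,d} + (b.X + 0\{a})\{a,b,d} + (b.X + 0\{a})\{a,b,d})) + 0\{a})\{a,b,d} ⊢ --d--▸ m2
  m2 = (b.(rec X. d.(d.(b.X)\{b,c,d} + (b.X + 0\{a})\{a,b,d} + (b.X + 0\{a})\{a,b,d})))\{b,c,d} ⊢ stopped
Q's transition system — 3 states:
  n0 = rec X. d.(d.(b.X)\{b,c,d} + (b.X + 0\{a})\{a,b,d}) ⊢ --d--▸ n1
  n1 = d.(b.(rec X. d.(d.(b.X)\{b,c,d} + (b.X + 0\{a})\{a,b,d})))\{b,c,d} + (b.(rec X. d.(d.(b.X)\{b,c,d} + (b.X + 0\{a})\{a,b,d})) + 0\{a})\{a,b,d} ⊢ --d--▸ n2
  n2 = (b.(rec X. d.(d.(b.X)\{b,c,d} + (b.X + 0\{a})\{a,b,d})))\{b,c,d} ⊢ stopped
Partition-refinement fixed point:
  B0 = {m0, n0}
  B1 = {m1, n1}
  B2 = {m2, n2}
m0 ∈ B0, n0 ∈ B0 → same block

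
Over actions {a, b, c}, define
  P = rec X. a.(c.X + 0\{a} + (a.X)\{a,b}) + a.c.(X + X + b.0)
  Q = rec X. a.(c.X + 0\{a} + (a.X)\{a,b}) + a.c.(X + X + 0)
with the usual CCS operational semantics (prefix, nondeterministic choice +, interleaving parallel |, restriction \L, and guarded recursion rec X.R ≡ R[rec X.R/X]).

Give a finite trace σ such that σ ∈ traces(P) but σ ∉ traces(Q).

acb

LTS(P): 5 reachable states
  s0 = rec X. a.(c.X + 0\{a} + (a.X)\{a,b}) + a.c.(X + X + b.0) ⊢ —a→ s1, —a→ s2
  s1 = c.((rec X. a.(c.X + 0\{a} + (a.X)\{a,b}) + a.c.(X + X + b.0)) + (rec X. a.(c.X + 0\{a} + (a.X)\{a,b}) + a.c.(X + X + b.0)) + b.0) ⊢ —c→ s3
  s2 = c.(rec X. a.(c.X + 0\{a} + (a.X)\{a,b}) + a.c.(X + X + b.0)) + 0\{a} + (a.(rec X. a.(c.X + 0\{a} + (a.X)\{a,b}) + a.c.(X + X + b.0)))\{a,b} ⊢ —c→ s0
  s3 = (rec X. a.(c.X + 0\{a} + (a.X)\{a,b}) + a.c.(X + X + b.0)) + (rec X. a.(c.X + 0\{a} + (a.X)\{a,b}) + a.c.(X + X + b.0)) + b.0 ⊢ —a→ s1, —a→ s2, —b→ s4
  s4 = 0 ⊢ (no moves)
LTS(Q): 4 reachable states
  t0 = rec X. a.(c.X + 0\{a} + (a.X)\{a,b}) + a.c.(X + X + 0) ⊢ —a→ t1, —a→ t2
  t1 = c.((rec X. a.(c.X + 0\{a} + (a.X)\{a,b}) + a.c.(X + X + 0)) + (rec X. a.(c.X + 0\{a} + (a.X)\{a,b}) + a.c.(X + X + 0)) + 0) ⊢ —c→ t3
  t2 = c.(rec X. a.(c.X + 0\{a} + (a.X)\{a,b}) + a.c.(X + X + 0)) + 0\{a} + (a.(rec X. a.(c.X + 0\{a} + (a.X)\{a,b}) + a.c.(X + X + 0)))\{a,b} ⊢ —c→ t0
  t3 = (rec X. a.(c.X + 0\{a} + (a.X)\{a,b}) + a.c.(X + X + 0)) + (rec X. a.(c.X + 0\{a} + (a.X)\{a,b}) + a.c.(X + X + 0)) + 0 ⊢ —a→ t1, —a→ t2
Executing acb from P (initial set {s0}):
  after a @ step 1: {s1, s2}
  after c @ step 2: {s0, s3}
  after b @ step 3: {s4}
  — P admits the full trace.
Executing acb from Q (initial set {t0}):
  after a @ step 1: {t1, t2}
  after c @ step 2: {t0, t3}
  after b @ step 3: no successor for Q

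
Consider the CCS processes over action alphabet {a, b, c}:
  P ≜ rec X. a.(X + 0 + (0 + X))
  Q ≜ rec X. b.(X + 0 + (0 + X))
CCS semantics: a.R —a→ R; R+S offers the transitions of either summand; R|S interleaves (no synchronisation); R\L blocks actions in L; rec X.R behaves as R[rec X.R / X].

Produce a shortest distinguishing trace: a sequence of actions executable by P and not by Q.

a

Reachable graph of P (2 states):
  s0 = rec X. a.(X + 0 + (0 + X)) :: —a→ s1
  s1 = (rec X. a.(X + 0 + (0 + X))) + 0 + (0 + (rec X. a.(X + 0 + (0 + X)))) :: —a→ s1
Reachable graph of Q (2 states):
  t0 = rec X. b.(X + 0 + (0 + X)) :: —b→ t1
  t1 = (rec X. b.(X + 0 + (0 + X))) + 0 + (0 + (rec X. b.(X + 0 + (0 + X)))) :: —b→ t1
Trace ⟨a⟩ through P, begin at {s0}:
  step 1 (a): {s1}
  P completes σ.
Trace ⟨a⟩ through Q, begin at {t0}:
  step 1 (a): ∅ (Q stuck)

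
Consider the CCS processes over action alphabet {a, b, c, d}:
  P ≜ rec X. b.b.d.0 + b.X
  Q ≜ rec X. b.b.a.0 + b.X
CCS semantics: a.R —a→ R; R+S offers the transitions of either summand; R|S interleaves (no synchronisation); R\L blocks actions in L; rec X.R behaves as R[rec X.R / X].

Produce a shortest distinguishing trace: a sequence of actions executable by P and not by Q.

P's transition system — 4 states:
  p0 = rec X. b.b.d.0 + b.X ⊢ ··b··> p0, ··b··> p1
  p1 = b.d.0 ⊢ ··b··> p2
  p2 = d.0 ⊢ ··d··> p3
  p3 = 0 ⊢ stopped
Q's transition system — 4 states:
  q0 = rec X. b.b.a.0 + b.X ⊢ ··b··> q0, ··b··> q1
  q1 = b.a.0 ⊢ ··b··> q2
  q2 = a.0 ⊢ ··a··> q3
  q3 = 0 ⊢ stopped
Executing bbd from P (initial set {p0}):
  [1] b ⇒ {p0, p1}
  [2] b ⇒ {p0, p1, p2}
  [3] d ⇒ {p3}
  ✓ P
Executing bbd from Q (initial set {q0}):
  [1] b ⇒ {q0, q1}
  [2] b ⇒ {q0, q1, q2}
  [3] d ⇒ ∅  — Q cannot continue

bbd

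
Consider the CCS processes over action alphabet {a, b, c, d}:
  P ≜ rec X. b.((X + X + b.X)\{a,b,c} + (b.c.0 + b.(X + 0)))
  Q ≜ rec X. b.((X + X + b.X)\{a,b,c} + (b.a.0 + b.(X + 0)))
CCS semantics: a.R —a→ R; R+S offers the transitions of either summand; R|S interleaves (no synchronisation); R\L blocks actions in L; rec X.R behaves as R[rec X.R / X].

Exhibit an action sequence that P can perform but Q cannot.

P's transition system — 5 states:
  s0 = rec X. b.((X + X + b.X)\{a,b,c} + (b.c.0 + b.(X + 0))) ⊢ =b=> s1
  s1 = ((rec X. b.((X + X + b.X)\{a,b,c} + (b.c.0 + b.(X + 0)))) + (rec X. b.((X + X + b.X)\{a,b,c} + (b.c.0 + b.(X + 0)))) + b.(rec X. b.((X + X + b.X)\{a,b,c} + (b.c.0 + b.(X + 0)))))\{a,b,c} + (b.c.0 + b.((rec X. b.((X + X + b.X)\{a,b,c} + (b.c.0 + b.(X + 0)))) + 0)) ⊢ =b=> s2, =b=> s3
  s2 = (rec X. b.((X + X + b.X)\{a,b,c} + (b.c.0 + b.(X + 0)))) + 0 ⊢ =b=> s1
  s3 = c.0 ⊢ =c=> s4
  s4 = 0 ⊢ ·
Q's transition system — 5 states:
  t0 = rec X. b.((X + X + b.X)\{a,b,c} + (b.a.0 + b.(X + 0))) ⊢ =b=> t1
  t1 = ((rec X. b.((X + X + b.X)\{a,b,c} + (b.a.0 + b.(X + 0)))) + (rec X. b.((X + X + b.X)\{a,b,c} + (b.a.0 + b.(X + 0)))) + b.(rec X. b.((X + X + b.X)\{a,b,c} + (b.a.0 + b.(X + 0)))))\{a,b,c} + (b.a.0 + b.((rec X. b.((X + X + b.X)\{a,b,c} + (b.a.0 + b.(X + 0)))) + 0)) ⊢ =b=> t2, =b=> t3
  t2 = (rec X. b.((X + X + b.X)\{a,b,c} + (b.a.0 + b.(X + 0)))) + 0 ⊢ =b=> t1
  t3 = a.0 ⊢ =a=> t4
  t4 = 0 ⊢ ·
Trace ⟨bbc⟩ through P, begin at {s0}:
  step 1 (b): {s1}
  step 2 (b): {s2, s3}
  step 3 (c): {s4}
  — P admits the full trace.
Trace ⟨bbc⟩ through Q, begin at {t0}:
  step 1 (b): {t1}
  step 2 (b): {t2, t3}
  step 3 (c): ∅  — Q cannot continue

bbc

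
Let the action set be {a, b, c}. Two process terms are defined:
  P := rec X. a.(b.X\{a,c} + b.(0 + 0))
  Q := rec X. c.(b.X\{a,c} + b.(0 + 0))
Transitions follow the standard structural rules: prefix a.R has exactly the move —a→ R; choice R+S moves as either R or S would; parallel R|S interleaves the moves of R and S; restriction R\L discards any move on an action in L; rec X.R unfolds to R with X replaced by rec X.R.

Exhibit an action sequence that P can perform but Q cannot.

a

Reachable graph of P (4 states):
  s0 = rec X. a.(b.X\{a,c} + b.(0 + 0)) has moves —a→ s1
  s1 = b.(rec X. a.(b.X\{a,c} + b.(0 + 0)))\{a,c} + b.(0 + 0) has moves —b→ s2, —b→ s3
  s2 = (rec X. a.(b.X\{a,c} + b.(0 + 0)))\{a,c} has moves ∅
  s3 = 0 + 0 has moves ∅
Reachable graph of Q (4 states):
  t0 = rec X. c.(b.X\{a,c} + b.(0 + 0)) has moves —c→ t1
  t1 = b.(rec X. c.(b.X\{a,c} + b.(0 + 0)))\{a,c} + b.(0 + 0) has moves —b→ t2, —b→ t3
  t2 = (rec X. c.(b.X\{a,c} + b.(0 + 0)))\{a,c} has moves ∅
  t3 = 0 + 0 has moves ∅
Run σ = ⟨a⟩ on P: start {s0}
  step 1 (a): {s1}
  ✓ P
Run σ = ⟨a⟩ on Q: start {t0}
  step 1 (a): no successor for Q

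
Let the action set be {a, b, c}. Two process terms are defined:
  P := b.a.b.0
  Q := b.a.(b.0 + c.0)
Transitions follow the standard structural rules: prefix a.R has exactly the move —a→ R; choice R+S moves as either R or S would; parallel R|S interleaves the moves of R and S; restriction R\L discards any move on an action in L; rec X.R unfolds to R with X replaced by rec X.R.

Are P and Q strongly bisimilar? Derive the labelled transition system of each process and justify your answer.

P's transition system — 4 states:
  p0 = b.a.b.0 | =b=> p1
  p1 = a.b.0 | =a=> p2
  p2 = b.0 | =b=> p3
  p3 = 0 | stopped
Q's transition system — 4 states:
  q0 = b.a.(b.0 + c.0) | =b=> q1
  q1 = a.(b.0 + c.0) | =a=> q2
  q2 = b.0 + c.0 | =b=> q3, =c=> q3
  q3 = 0 | stopped
Partition-refinement fixed point:
  B0 = {p0}
  B1 = {p1}
  B2 = {p2}
  B3 = {p3, q3}
  B4 = {q0}
  B5 = {q1}
  B6 = {q2}
p0 ∈ B0, q0 ∈ B4 → different blocks

not bisimilar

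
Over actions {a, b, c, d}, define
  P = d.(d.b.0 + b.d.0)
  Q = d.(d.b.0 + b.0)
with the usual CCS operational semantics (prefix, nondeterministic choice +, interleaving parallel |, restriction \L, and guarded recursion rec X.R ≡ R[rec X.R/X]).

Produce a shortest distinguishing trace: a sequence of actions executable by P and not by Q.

Reachable graph of P (5 states):
  p0 = d.(d.b.0 + b.d.0) ⊢ ··d··> p1
  p1 = d.b.0 + b.d.0 ⊢ ··b··> p2, ··d··> p3
  p2 = d.0 ⊢ ··d··> p4
  p3 = b.0 ⊢ ··b··> p4
  p4 = 0 ⊢ stopped
Reachable graph of Q (4 states):
  q0 = d.(d.b.0 + b.0) ⊢ ··d··> q1
  q1 = d.b.0 + b.0 ⊢ ··b··> q2, ··d··> q3
  q2 = 0 ⊢ stopped
  q3 = b.0 ⊢ ··b··> q2
Trace ⟨dbd⟩ through P, begin at {p0}:
  step 1 (d): {p1}
  step 2 (b): {p2}
  step 3 (d): {p4}
  — P admits the full trace.
Trace ⟨dbd⟩ through Q, begin at {q0}:
  step 1 (d): {q1}
  step 2 (b): {q2}
  step 3 (d): ∅ (Q stuck)

dbd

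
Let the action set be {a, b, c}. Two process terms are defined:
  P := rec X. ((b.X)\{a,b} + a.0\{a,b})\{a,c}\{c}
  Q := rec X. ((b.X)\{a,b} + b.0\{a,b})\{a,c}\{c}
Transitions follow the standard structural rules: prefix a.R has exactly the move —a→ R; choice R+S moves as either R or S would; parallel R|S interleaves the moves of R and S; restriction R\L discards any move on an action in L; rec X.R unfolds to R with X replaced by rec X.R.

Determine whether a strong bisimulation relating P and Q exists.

P ≁ Q

P's transition system — 1 states:
  p0 = rec X. ((b.X)\{a,b} + a.0\{a,b})\{a,c}\{c} | ∅
Q's transition system — 2 states:
  q0 = rec X. ((b.X)\{a,b} + b.0\{a,b})\{a,c}\{c} | =b=> q1
  q1 = 0\{a,b}\{a,c}\{c} | ∅
Partition-refinement fixed point:
  B0 = {p0, q1}
  B1 = {q0}
p0 ∈ B0, q0 ∈ B1 → different blocks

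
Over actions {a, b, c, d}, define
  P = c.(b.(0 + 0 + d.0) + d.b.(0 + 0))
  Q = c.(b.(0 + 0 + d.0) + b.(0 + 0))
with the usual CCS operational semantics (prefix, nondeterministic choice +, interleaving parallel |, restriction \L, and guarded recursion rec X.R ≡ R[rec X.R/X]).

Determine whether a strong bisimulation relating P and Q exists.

LTS(P): 6 reachable states
  p0 = c.(b.(0 + 0 + d.0) + d.b.(0 + 0)) has moves —c→ p1
  p1 = b.(0 + 0 + d.0) + d.b.(0 + 0) has moves —b→ p2, —d→ p3
  p2 = 0 + 0 + d.0 has moves —d→ p4
  p3 = b.(0 + 0) has moves —b→ p5
  p4 = 0 has moves deadlocked
  p5 = 0 + 0 has moves deadlocked
LTS(Q): 5 reachable states
  q0 = c.(b.(0 + 0 + d.0) + b.(0 + 0)) has moves —c→ q1
  q1 = b.(0 + 0 + d.0) + b.(0 + 0) has moves —b→ q2, —b→ q3
  q2 = 0 + 0 has moves deadlocked
  q3 = 0 + 0 + d.0 has moves —d→ q4
  q4 = 0 has moves deadlocked
Coarsest stable partition (strong bisimilarity classes):
  B0 = {p0}
  B1 = {p1}
  B2 = {p2, q3}
  B3 = {p4, p5, q2, q4}
  B4 = {p3}
  B5 = {q0}
  B6 = {q1}
p0 ∈ B0, q0 ∈ B5 → different blocks

not bisimilar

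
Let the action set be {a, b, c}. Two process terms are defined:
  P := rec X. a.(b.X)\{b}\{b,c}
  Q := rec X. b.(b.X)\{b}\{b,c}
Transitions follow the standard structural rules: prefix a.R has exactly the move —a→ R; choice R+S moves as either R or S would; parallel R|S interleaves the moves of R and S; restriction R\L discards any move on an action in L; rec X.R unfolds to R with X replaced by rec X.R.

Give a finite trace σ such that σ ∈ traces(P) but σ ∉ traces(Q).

a

Reachable graph of P (2 states):
  m0 = rec X. a.(b.X)\{b}\{b,c} | ··a··> m1
  m1 = (b.(rec X. a.(b.X)\{b}\{b,c}))\{b}\{b,c} | stopped
Reachable graph of Q (2 states):
  n0 = rec X. b.(b.X)\{b}\{b,c} | ··b··> n1
  n1 = (b.(rec X. b.(b.X)\{b}\{b,c}))\{b}\{b,c} | stopped
Trace ⟨a⟩ through P, begin at {m0}:
  [1] a ⇒ {m1}
  — P admits the full trace.
Trace ⟨a⟩ through Q, begin at {n0}:
  [1] a ⇒ ∅  — Q cannot continue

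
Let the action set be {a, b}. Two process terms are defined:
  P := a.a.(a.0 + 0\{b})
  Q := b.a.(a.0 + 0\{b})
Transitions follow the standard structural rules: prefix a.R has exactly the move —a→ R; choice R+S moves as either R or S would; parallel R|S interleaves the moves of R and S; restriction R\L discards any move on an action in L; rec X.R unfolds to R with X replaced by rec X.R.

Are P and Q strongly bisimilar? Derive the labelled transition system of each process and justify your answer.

LTS(P): 4 reachable states
  u0 = a.a.(a.0 + 0\{b}) | ··a··> u1
  u1 = a.(a.0 + 0\{b}) | ··a··> u2
  u2 = a.0 + 0\{b} | ··a··> u3
  u3 = 0 | ∅
LTS(Q): 4 reachable states
  v0 = b.a.(a.0 + 0\{b}) | ··b··> v1
  v1 = a.(a.0 + 0\{b}) | ··a··> v2
  v2 = a.0 + 0\{b} | ··a··> v3
  v3 = 0 | ∅
Coarsest stable partition (strong bisimilarity classes):
  B0 = {u0}
  B1 = {u1, v1}
  B2 = {u2, v2}
  B3 = {u3, v3}
  B4 = {v0}
u0 ∈ B0, v0 ∈ B4 → different blocks

NO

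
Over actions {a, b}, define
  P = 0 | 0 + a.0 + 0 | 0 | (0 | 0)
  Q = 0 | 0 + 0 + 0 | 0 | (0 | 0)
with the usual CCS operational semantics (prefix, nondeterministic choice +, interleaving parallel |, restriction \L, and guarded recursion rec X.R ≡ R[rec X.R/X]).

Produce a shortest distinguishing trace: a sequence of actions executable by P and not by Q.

P's transition system — 2 states:
  p0 = 0 | 0 + a.0 + 0 | 0 | (0 | 0) :: -a-> p1
  p1 = 0 :: ·
Q's transition system — 1 states:
  q0 = 0 | 0 + 0 + 0 | 0 | (0 | 0) :: ·
Executing a from P (initial set {p0}):
  step 1 (a): {p1}
  — P admits the full trace.
Executing a from Q (initial set {q0}):
  step 1 (a): ∅ (Q stuck)

a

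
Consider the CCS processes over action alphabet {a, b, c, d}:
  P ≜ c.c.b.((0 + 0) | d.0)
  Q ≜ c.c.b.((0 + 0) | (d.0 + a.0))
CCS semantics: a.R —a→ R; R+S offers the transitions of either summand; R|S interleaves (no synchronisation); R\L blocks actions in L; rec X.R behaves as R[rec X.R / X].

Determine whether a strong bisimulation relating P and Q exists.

Reachable graph of P (5 states):
  p0 = c.c.b.((0 + 0) | d.0) has moves =c=> p1
  p1 = c.b.((0 + 0) | d.0) has moves =c=> p2
  p2 = b.((0 + 0) | d.0) has moves =b=> p3
  p3 = (0 + 0) | d.0 has moves =d=> p4
  p4 = (0 + 0) | 0 has moves deadlocked
Reachable graph of Q (5 states):
  q0 = c.c.b.((0 + 0) | (d.0 + a.0)) has moves =c=> q1
  q1 = c.b.((0 + 0) | (d.0 + a.0)) has moves =c=> q2
  q2 = b.((0 + 0) | (d.0 + a.0)) has moves =b=> q3
  q3 = (0 + 0) | (d.0 + a.0) has moves =a=> q4, =d=> q4
  q4 = (0 + 0) | 0 has moves deadlocked
Partition-refinement fixed point:
  B0 = {p0}
  B1 = {p1}
  B2 = {p2}
  B3 = {p3}
  B4 = {p4, q4}
  B5 = {q0}
  B6 = {q1}
  B7 = {q2}
  B8 = {q3}
p0 ∈ B0, q0 ∈ B5 → different blocks

NO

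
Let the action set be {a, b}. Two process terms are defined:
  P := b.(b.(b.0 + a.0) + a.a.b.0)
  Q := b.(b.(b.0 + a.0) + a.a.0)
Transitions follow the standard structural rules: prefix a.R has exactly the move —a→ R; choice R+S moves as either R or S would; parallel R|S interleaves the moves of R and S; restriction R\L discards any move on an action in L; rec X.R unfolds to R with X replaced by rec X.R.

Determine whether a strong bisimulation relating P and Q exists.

P ≁ Q

LTS(P): 6 reachable states
  p0 = b.(b.(b.0 + a.0) + a.a.b.0) | —b→ p1
  p1 = b.(b.0 + a.0) + a.a.b.0 | —a→ p2, —b→ p3
  p2 = a.b.0 | —a→ p4
  p3 = b.0 + a.0 | —a→ p5, —b→ p5
  p4 = b.0 | —b→ p5
  p5 = 0 | ∅
LTS(Q): 5 reachable states
  q0 = b.(b.(b.0 + a.0) + a.a.0) | —b→ q1
  q1 = b.(b.0 + a.0) + a.a.0 | —a→ q2, —b→ q3
  q2 = a.0 | —a→ q4
  q3 = b.0 + a.0 | —a→ q4, —b→ q4
  q4 = 0 | ∅
Bisimilarity quotient blocks:
  B0 = {p0}
  B1 = {p1}
  B2 = {p2}
  B3 = {p4}
  B4 = {p5, q4}
  B5 = {p3, q3}
  B6 = {q0}
  B7 = {q1}
  B8 = {q2}
p0 ∈ B0, q0 ∈ B6 → different blocks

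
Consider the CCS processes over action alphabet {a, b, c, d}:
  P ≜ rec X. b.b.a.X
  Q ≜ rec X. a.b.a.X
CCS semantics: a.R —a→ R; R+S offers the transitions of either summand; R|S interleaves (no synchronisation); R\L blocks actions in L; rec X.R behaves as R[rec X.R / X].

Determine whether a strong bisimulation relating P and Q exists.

P ≁ Q

Reachable graph of P (3 states):
  p0 = rec X. b.b.a.X ⊢ =b=> p1
  p1 = b.a.(rec X. b.b.a.X) ⊢ =b=> p2
  p2 = a.(rec X. b.b.a.X) ⊢ =a=> p0
Reachable graph of Q (3 states):
  q0 = rec X. a.b.a.X ⊢ =a=> q1
  q1 = b.a.(rec X. a.b.a.X) ⊢ =b=> q2
  q2 = a.(rec X. a.b.a.X) ⊢ =a=> q0
Partition-refinement fixed point:
  B0 = {p0}
  B1 = {p1}
  B2 = {p2}
  B3 = {q0}
  B4 = {q1}
  B5 = {q2}
p0 ∈ B0, q0 ∈ B3 → different blocks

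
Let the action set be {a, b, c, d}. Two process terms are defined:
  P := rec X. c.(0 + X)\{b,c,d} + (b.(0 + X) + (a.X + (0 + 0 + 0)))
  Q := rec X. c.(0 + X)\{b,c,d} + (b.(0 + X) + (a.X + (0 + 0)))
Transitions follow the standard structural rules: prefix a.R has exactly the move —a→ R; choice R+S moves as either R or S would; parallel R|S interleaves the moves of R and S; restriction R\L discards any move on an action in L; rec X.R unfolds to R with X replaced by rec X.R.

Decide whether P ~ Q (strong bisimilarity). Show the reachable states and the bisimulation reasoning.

YES

LTS(P): 4 reachable states
  s0 = rec X. c.(0 + X)\{b,c,d} + (b.(0 + X) + (a.X + (0 + 0 + 0))) :: -a-> s0, -b-> s1, -c-> s2
  s1 = 0 + (rec X. c.(0 + X)\{b,c,d} + (b.(0 + X) + (a.X + (0 + 0 + 0)))) :: -a-> s0, -b-> s1, -c-> s2
  s2 = (0 + (rec X. c.(0 + X)\{b,c,d} + (b.(0 + X) + (a.X + (0 + 0 + 0)))))\{b,c,d} :: -a-> s3
  s3 = (rec X. c.(0 + X)\{b,c,d} + (b.(0 + X) + (a.X + (0 + 0 + 0))))\{b,c,d} :: -a-> s3
LTS(Q): 4 reachable states
  t0 = rec X. c.(0 + X)\{b,c,d} + (b.(0 + X) + (a.X + (0 + 0))) :: -a-> t0, -b-> t1, -c-> t2
  t1 = 0 + (rec X. c.(0 + X)\{b,c,d} + (b.(0 + X) + (a.X + (0 + 0)))) :: -a-> t0, -b-> t1, -c-> t2
  t2 = (0 + (rec X. c.(0 + X)\{b,c,d} + (b.(0 + X) + (a.X + (0 + 0)))))\{b,c,d} :: -a-> t3
  t3 = (rec X. c.(0 + X)\{b,c,d} + (b.(0 + X) + (a.X + (0 + 0))))\{b,c,d} :: -a-> t3
Bisimilarity quotient blocks:
  B0 = {s0, s1, t0, t1}
  B1 = {s2, s3, t2, t3}
s0 ∈ B0, t0 ∈ B0 → same block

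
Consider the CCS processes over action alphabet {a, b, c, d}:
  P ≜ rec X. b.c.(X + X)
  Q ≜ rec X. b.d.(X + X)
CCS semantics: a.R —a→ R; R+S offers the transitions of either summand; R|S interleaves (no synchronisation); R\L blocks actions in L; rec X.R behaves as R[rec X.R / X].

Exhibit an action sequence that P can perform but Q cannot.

bc

P's transition system — 3 states:
  u0 = rec X. b.c.(X + X) :: -b-> u1
  u1 = c.((rec X. b.c.(X + X)) + (rec X. b.c.(X + X))) :: -c-> u2
  u2 = (rec X. b.c.(X + X)) + (rec X. b.c.(X + X)) :: -b-> u1
Q's transition system — 3 states:
  v0 = rec X. b.d.(X + X) :: -b-> v1
  v1 = d.((rec X. b.d.(X + X)) + (rec X. b.d.(X + X))) :: -d-> v2
  v2 = (rec X. b.d.(X + X)) + (rec X. b.d.(X + X)) :: -b-> v1
Run σ = ⟨bc⟩ on P: start {u0}
  [1] b ⇒ {u1}
  [2] c ⇒ {u2}
  P completes σ.
Run σ = ⟨bc⟩ on Q: start {v0}
  [1] b ⇒ {v1}
  [2] c ⇒ no successor for Q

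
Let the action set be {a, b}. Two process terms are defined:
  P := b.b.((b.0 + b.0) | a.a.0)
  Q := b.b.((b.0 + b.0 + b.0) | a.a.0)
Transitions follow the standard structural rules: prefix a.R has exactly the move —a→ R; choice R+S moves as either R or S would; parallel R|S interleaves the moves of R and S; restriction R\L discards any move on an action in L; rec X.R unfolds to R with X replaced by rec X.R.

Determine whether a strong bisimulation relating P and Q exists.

LTS(P): 8 reachable states
  u0 = b.b.((b.0 + b.0) | a.a.0) has moves =b=> u1
  u1 = b.((b.0 + b.0) | a.a.0) has moves =b=> u2
  u2 = (b.0 + b.0) | a.a.0 has moves =a=> u3, =b=> u4
  u3 = (b.0 + b.0) | a.0 has moves =a=> u5, =b=> u6
  u4 = 0 | a.a.0 has moves =a=> u6
  u5 = (b.0 + b.0) | 0 has moves =b=> u7
  u6 = 0 | a.0 has moves =a=> u7
  u7 = 0 | 0 has moves ∅
LTS(Q): 8 reachable states
  v0 = b.b.((b.0 + b.0 + b.0) | a.a.0) has moves =b=> v1
  v1 = b.((b.0 + b.0 + b.0) | a.a.0) has moves =b=> v2
  v2 = (b.0 + b.0 + b.0) | a.a.0 has moves =a=> v3, =b=> v4
  v3 = (b.0 + b.0 + b.0) | a.0 has moves =a=> v5, =b=> v6
  v4 = 0 | a.a.0 has moves =a=> v6
  v5 = (b.0 + b.0 + b.0) | 0 has moves =b=> v7
  v6 = 0 | a.0 has moves =a=> v7
  v7 = 0 | 0 has moves ∅
Coarsest stable partition (strong bisimilarity classes):
  B0 = {u0, v0}
  B1 = {u1, v1}
  B2 = {u2, v2}
  B3 = {u3, v3}
  B4 = {u6, v6}
  B5 = {u7, v7}
  B6 = {u5, v5}
  B7 = {u4, v4}
u0 ∈ B0, v0 ∈ B0 → same block

P ~ Q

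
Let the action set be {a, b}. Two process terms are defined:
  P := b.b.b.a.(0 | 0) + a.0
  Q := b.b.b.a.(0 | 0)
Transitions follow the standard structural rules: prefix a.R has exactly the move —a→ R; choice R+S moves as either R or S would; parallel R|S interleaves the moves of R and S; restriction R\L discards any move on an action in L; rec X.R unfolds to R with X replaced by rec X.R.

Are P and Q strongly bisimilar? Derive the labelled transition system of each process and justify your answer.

P's transition system — 6 states:
  m0 = b.b.b.a.(0 | 0) + a.0 has moves --a--▸ m1, --b--▸ m2
  m1 = 0 has moves ∅
  m2 = b.b.a.(0 | 0) has moves --b--▸ m3
  m3 = b.a.(0 | 0) has moves --b--▸ m4
  m4 = a.(0 | 0) has moves --a--▸ m5
  m5 = 0 | 0 has moves ∅
Q's transition system — 5 states:
  n0 = b.b.b.a.(0 | 0) has moves --b--▸ n1
  n1 = b.b.a.(0 | 0) has moves --b--▸ n2
  n2 = b.a.(0 | 0) has moves --b--▸ n3
  n3 = a.(0 | 0) has moves --a--▸ n4
  n4 = 0 | 0 has moves ∅
Bisimilarity quotient blocks:
  B0 = {m0}
  B1 = {m1, m5, n4}
  B2 = {m2, n1}
  B3 = {m3, n2}
  B4 = {m4, n3}
  B5 = {n0}
m0 ∈ B0, n0 ∈ B5 → different blocks

P ≁ Q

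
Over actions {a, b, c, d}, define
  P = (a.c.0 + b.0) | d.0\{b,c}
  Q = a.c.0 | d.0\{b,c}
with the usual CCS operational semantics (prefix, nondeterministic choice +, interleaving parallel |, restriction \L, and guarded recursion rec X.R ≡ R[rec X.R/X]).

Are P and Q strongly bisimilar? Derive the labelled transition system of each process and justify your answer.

NO

Reachable graph of P (6 states):
  u0 = (a.c.0 + b.0) | d.0\{b,c} :: -a-> u1, -b-> u2, -d-> u3
  u1 = c.0 | d.0\{b,c} :: -c-> u2, -d-> u4
  u2 = 0 | d.0\{b,c} :: -d-> u5
  u3 = (a.c.0 + b.0) | 0\{b,c} :: -a-> u4, -b-> u5
  u4 = c.0 | 0\{b,c} :: -c-> u5
  u5 = 0 | 0\{b,c} :: ∅
Reachable graph of Q (6 states):
  v0 = a.c.0 | d.0\{b,c} :: -a-> v1, -d-> v2
  v1 = c.0 | d.0\{b,c} :: -c-> v3, -d-> v4
  v2 = a.c.0 | 0\{b,c} :: -a-> v4
  v3 = 0 | d.0\{b,c} :: -d-> v5
  v4 = c.0 | 0\{b,c} :: -c-> v5
  v5 = 0 | 0\{b,c} :: ∅
Coarsest stable partition (strong bisimilarity classes):
  B0 = {u0}
  B1 = {u3}
  B2 = {u5, v5}
  B3 = {u4, v4}
  B4 = {u2, v3}
  B5 = {u1, v1}
  B6 = {v0}
  B7 = {v2}
u0 ∈ B0, v0 ∈ B6 → different blocks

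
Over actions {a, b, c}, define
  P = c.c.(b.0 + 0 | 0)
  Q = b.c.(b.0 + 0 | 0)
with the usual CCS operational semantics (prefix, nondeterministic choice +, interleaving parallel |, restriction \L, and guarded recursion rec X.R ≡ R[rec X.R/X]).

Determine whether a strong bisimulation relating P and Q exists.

not bisimilar

LTS(P): 4 reachable states
  m0 = c.c.(b.0 + 0 | 0) ⊢ --c--▸ m1
  m1 = c.(b.0 + 0 | 0) ⊢ --c--▸ m2
  m2 = b.0 + 0 | 0 ⊢ --b--▸ m3
  m3 = 0 ⊢ stopped
LTS(Q): 4 reachable states
  n0 = b.c.(b.0 + 0 | 0) ⊢ --b--▸ n1
  n1 = c.(b.0 + 0 | 0) ⊢ --c--▸ n2
  n2 = b.0 + 0 | 0 ⊢ --b--▸ n3
  n3 = 0 ⊢ stopped
Coarsest stable partition (strong bisimilarity classes):
  B0 = {m0}
  B1 = {m1, n1}
  B2 = {m2, n2}
  B3 = {m3, n3}
  B4 = {n0}
m0 ∈ B0, n0 ∈ B4 → different blocks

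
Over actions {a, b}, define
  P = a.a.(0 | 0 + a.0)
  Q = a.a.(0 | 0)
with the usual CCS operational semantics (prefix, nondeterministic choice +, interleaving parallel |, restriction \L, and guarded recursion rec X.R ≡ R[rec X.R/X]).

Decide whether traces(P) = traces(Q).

P's transition system — 4 states:
  s0 = a.a.(0 | 0 + a.0) ⊢ =a=> s1
  s1 = a.(0 | 0 + a.0) ⊢ =a=> s2
  s2 = 0 | 0 + a.0 ⊢ =a=> s3
  s3 = 0 ⊢ ·
Q's transition system — 3 states:
  t0 = a.a.(0 | 0) ⊢ =a=> t1
  t1 = a.(0 | 0) ⊢ =a=> t2
  t2 = 0 | 0 ⊢ ·
Run σ = ⟨aaa⟩ on P: start {s0}
  [1] a ⇒ {s1}
  [2] a ⇒ {s2}
  [3] a ⇒ {s3}
  — P admits the full trace.
Run σ = ⟨aaa⟩ on Q: start {t0}
  [1] a ⇒ {t1}
  [2] a ⇒ {t2}
  [3] a ⇒ no successor for Q

trace-distinct — witness ⟨aaa⟩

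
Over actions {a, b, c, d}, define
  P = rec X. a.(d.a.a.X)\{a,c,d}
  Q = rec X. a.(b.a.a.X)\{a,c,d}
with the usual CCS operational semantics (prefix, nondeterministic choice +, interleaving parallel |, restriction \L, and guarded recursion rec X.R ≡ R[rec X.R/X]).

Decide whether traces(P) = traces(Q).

Reachable graph of P (2 states):
  u0 = rec X. a.(d.a.a.X)\{a,c,d} → --a--▸ u1
  u1 = (d.a.a.(rec X. a.(d.a.a.X)\{a,c,d}))\{a,c,d} → deadlocked
Reachable graph of Q (3 states):
  v0 = rec X. a.(b.a.a.X)\{a,c,d} → --a--▸ v1
  v1 = (b.a.a.(rec X. a.(b.a.a.X)\{a,c,d}))\{a,c,d} → --b--▸ v2
  v2 = (a.a.(rec X. a.(b.a.a.X)\{a,c,d}))\{a,c,d} → deadlocked
Run σ = ⟨ab⟩ on Q: start {v0}
  step 1 (a): {v1}
  step 2 (b): {v2}
  — Q admits the full trace.
Run σ = ⟨ab⟩ on P: start {u0}
  step 1 (a): {u1}
  step 2 (b): ∅ (P stuck)

NO — witness ⟨ab⟩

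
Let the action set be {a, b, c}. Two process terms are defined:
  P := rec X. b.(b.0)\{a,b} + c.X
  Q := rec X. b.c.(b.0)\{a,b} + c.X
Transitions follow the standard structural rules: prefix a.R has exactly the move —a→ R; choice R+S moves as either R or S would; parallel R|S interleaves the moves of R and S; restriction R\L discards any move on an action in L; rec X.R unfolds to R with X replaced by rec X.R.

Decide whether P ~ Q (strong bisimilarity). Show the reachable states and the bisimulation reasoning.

LTS(P): 2 reachable states
  s0 = rec X. b.(b.0)\{a,b} + c.X | -b-> s1, -c-> s0
  s1 = (b.0)\{a,b} | stopped
LTS(Q): 3 reachable states
  t0 = rec X. b.c.(b.0)\{a,b} + c.X | -b-> t1, -c-> t0
  t1 = c.(b.0)\{a,b} | -c-> t2
  t2 = (b.0)\{a,b} | stopped
Partition-refinement fixed point:
  B0 = {s0}
  B1 = {s1, t2}
  B2 = {t0}
  B3 = {t1}
s0 ∈ B0, t0 ∈ B2 → different blocks

NO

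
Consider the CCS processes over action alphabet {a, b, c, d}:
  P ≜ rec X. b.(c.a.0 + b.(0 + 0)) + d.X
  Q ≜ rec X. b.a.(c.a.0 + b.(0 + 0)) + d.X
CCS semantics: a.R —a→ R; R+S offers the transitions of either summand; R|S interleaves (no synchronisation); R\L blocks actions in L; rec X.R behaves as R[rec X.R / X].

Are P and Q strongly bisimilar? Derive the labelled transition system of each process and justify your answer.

LTS(P): 5 reachable states
  m0 = rec X. b.(c.a.0 + b.(0 + 0)) + d.X → =b=> m1, =d=> m0
  m1 = c.a.0 + b.(0 + 0) → =b=> m2, =c=> m3
  m2 = 0 + 0 → ∅
  m3 = a.0 → =a=> m4
  m4 = 0 → ∅
LTS(Q): 6 reachable states
  n0 = rec X. b.a.(c.a.0 + b.(0 + 0)) + d.X → =b=> n1, =d=> n0
  n1 = a.(c.a.0 + b.(0 + 0)) → =a=> n2
  n2 = c.a.0 + b.(0 + 0) → =b=> n3, =c=> n4
  n3 = 0 + 0 → ∅
  n4 = a.0 → =a=> n5
  n5 = 0 → ∅
Partition-refinement fixed point:
  B0 = {m0}
  B1 = {m1, n2}
  B2 = {m2, m4, n3, n5}
  B3 = {m3, n4}
  B4 = {n0}
  B5 = {n1}
m0 ∈ B0, n0 ∈ B4 → different blocks

NO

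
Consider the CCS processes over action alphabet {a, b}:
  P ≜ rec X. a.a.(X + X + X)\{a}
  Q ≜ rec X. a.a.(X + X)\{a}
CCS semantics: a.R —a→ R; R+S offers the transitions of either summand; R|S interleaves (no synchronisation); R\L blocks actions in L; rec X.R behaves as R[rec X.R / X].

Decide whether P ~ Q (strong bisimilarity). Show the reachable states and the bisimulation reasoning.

Reachable graph of P (3 states):
  p0 = rec X. a.a.(X + X + X)\{a} ⊢ -a-> p1
  p1 = a.((rec X. a.a.(X + X + X)\{a}) + (rec X. a.a.(X + X + X)\{a}) + (rec X. a.a.(X + X + X)\{a}))\{a} ⊢ -a-> p2
  p2 = ((rec X. a.a.(X + X + X)\{a}) + (rec X. a.a.(X + X + X)\{a}) + (rec X. a.a.(X + X + X)\{a}))\{a} ⊢ ·
Reachable graph of Q (3 states):
  q0 = rec X. a.a.(X + X)\{a} ⊢ -a-> q1
  q1 = a.((rec X. a.a.(X + X)\{a}) + (rec X. a.a.(X + X)\{a}))\{a} ⊢ -a-> q2
  q2 = ((rec X. a.a.(X + X)\{a}) + (rec X. a.a.(X + X)\{a}))\{a} ⊢ ·
Bisimilarity quotient blocks:
  B0 = {p0, q0}
  B1 = {p1, q1}
  B2 = {p2, q2}
p0 ∈ B0, q0 ∈ B0 → same block

bisimilar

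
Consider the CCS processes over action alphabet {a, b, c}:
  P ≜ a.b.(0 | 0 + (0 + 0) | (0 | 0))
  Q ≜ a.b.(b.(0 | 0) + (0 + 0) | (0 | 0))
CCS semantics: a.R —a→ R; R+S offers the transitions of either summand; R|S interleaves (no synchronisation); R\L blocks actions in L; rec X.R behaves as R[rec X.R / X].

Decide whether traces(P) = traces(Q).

traces(P) ≠ traces(Q) — witness ⟨abb⟩

Reachable graph of P (3 states):
  u0 = a.b.(0 | 0 + (0 + 0) | (0 | 0)) :: =a=> u1
  u1 = b.(0 | 0 + (0 + 0) | (0 | 0)) :: =b=> u2
  u2 = 0 | 0 + (0 + 0) | (0 | 0) :: ∅
Reachable graph of Q (4 states):
  v0 = a.b.(b.(0 | 0) + (0 + 0) | (0 | 0)) :: =a=> v1
  v1 = b.(b.(0 | 0) + (0 + 0) | (0 | 0)) :: =b=> v2
  v2 = b.(0 | 0) + (0 + 0) | (0 | 0) :: =b=> v3
  v3 = 0 | 0 :: ∅
Run σ = ⟨abb⟩ on Q: start {v0}
  after a @ step 1: {v1}
  after b @ step 2: {v2}
  after b @ step 3: {v3}
  — Q admits the full trace.
Run σ = ⟨abb⟩ on P: start {u0}
  after a @ step 1: {u1}
  after b @ step 2: {u2}
  after b @ step 3: ∅  — P cannot continue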